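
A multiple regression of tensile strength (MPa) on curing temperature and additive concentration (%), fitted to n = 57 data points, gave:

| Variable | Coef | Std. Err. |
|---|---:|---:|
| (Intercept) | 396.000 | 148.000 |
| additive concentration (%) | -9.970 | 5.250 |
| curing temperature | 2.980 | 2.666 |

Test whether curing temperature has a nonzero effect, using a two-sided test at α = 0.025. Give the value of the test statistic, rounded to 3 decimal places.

t = 1.118

Read off: b = 2.980, SE = 2.666 for curing temperature.
H₀: β₁ = 0 vs H₁: β₁ ≠ 0.
t = 2.980 / 2.666 = 1.118.
df = n − k − 1 = 57 − 2 − 1 = 54.
Two-sided p ≈ 0.2686, which is ≥ 0.025, so fail to reject H₀.
The data do not give significant evidence of an association between curing temperature and tensile strength, after adjusting for the other predictors.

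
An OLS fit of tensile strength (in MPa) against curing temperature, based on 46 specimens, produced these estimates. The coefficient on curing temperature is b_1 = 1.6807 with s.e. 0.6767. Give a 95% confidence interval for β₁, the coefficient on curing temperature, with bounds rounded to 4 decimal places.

(0.3169, 3.0445)

df = n − 2 = 46 − 2 = 44.
t* = t_{0.025, 44} = 2.015368.
Margin = t* × SE = 2.015368 × 0.6767 = 1.363799.
CI: 1.6807 ± 1.363799 → (0.3169, 3.0445).
With 95% confidence, each one-unit increase in curing temperature is associated with a change of between 0.3169 and 3.0445 MPa in tensile strength.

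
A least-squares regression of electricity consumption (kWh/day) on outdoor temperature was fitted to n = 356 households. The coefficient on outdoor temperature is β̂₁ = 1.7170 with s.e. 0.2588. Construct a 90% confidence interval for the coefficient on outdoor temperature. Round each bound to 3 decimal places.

df = n − 2 = 356 − 2 = 354.
t* = t_{0.05, 354} = 1.649169.
Margin = t* × SE = 1.649169 × 0.2588 = 0.42681.
CI: 1.7170 ± 0.42681 → (1.290, 2.144).
With 90% confidence, each one-unit increase in outdoor temperature is associated with a change of between 1.290 and 2.144 kWh/day in electricity consumption.

(1.290, 2.144)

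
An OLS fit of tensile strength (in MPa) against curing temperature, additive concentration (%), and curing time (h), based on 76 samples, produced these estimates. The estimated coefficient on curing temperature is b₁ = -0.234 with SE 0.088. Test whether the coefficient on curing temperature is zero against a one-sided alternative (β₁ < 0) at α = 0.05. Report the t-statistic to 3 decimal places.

t = -2.659

H₀: β₁ = 0 vs H₁: β₁ < 0.
t = (b₁ − β₁⁰)/SE = -0.234 / 0.088 = -2.659.
df = n − k − 1 = 76 − 3 − 1 = 72.
One-sided p ≈ 0.0048, which is < 0.05, so reject H₀.
There is evidence that the true slope on curing temperature is negative, holding the other predictors fixed.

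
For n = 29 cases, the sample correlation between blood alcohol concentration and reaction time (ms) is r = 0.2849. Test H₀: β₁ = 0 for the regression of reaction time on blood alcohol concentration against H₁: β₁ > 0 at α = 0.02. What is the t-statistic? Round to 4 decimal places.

t = r·√(n − 2)/√(1 − r²) = 0.2849·√27/√0.918832 = 1.5444.
df = n − 2 = 27.
One-sided p ≈ 0.0671, which is ≥ 0.02, so fail to reject H₀.
The data do not give significant evidence of a linear association between blood alcohol concentration and reaction time.

t = 1.5444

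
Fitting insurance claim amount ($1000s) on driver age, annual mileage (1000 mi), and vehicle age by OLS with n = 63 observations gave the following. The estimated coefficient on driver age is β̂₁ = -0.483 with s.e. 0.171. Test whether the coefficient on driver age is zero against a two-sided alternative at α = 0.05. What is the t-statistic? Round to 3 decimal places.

t = -2.825

H₀: β₁ = 0 vs H₁: β₁ ≠ 0.
t = (β̂₁ − β₁⁰)/SE = -0.483 / 0.171 = -2.825.
df = n − k − 1 = 63 − 3 − 1 = 59.
Two-sided p ≈ 0.0064, which is < 0.05, so reject H₀.
There is evidence that driver age is associated with insurance claim amount, holding the other predictors fixed.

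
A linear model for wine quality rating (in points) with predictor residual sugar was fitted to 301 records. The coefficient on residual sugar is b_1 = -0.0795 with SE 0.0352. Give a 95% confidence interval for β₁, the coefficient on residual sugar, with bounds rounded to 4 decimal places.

(-0.1488, -0.0102)

df = n − 2 = 301 − 2 = 299.
t* = t_{0.025, 299} = 1.96793.
Margin = t* × SE = 1.96793 × 0.0352 = 0.069271.
CI: -0.0795 ± 0.069271 → (-0.1488, -0.0102).
With 95% confidence, each one-unit increase in residual sugar is associated with a change of between -0.1488 and -0.0102 points in wine quality rating.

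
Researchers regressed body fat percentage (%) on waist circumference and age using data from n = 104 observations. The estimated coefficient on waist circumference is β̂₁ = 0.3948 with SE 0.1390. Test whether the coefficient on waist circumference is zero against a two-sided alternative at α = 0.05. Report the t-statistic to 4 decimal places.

H₀: β₁ = 0 vs H₁: β₁ ≠ 0.
t = (β̂₁ − β₁⁰)/SE = 0.3948 / 0.1390 = 2.8403.
df = n − k − 1 = 104 − 2 − 1 = 101.
Two-sided p ≈ 0.0055, which is < 0.05, so reject H₀.
There is evidence that waist circumference is associated with body fat percentage, holding the other predictors fixed.

t = 2.8403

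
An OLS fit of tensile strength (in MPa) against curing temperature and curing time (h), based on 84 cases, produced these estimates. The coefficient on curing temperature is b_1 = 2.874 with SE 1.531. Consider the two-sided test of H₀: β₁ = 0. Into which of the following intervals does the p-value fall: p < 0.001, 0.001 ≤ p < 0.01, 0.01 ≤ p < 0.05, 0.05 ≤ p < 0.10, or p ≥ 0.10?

t = 2.874 / 1.531 = 1.877.
df = n − k − 1 = 84 − 2 − 1 = 81.
Two-sided p = 2·P(T_{81} > |t|) ≈ 0.0641.
So 0.05 ≤ p < 0.10.

0.05 ≤ p < 0.10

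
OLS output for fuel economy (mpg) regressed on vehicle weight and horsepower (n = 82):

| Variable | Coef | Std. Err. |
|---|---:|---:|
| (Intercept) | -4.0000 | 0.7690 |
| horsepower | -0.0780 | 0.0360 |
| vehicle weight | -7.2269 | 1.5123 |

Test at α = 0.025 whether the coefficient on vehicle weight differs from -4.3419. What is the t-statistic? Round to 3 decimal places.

t = -1.908

Read off: b = -7.2269, SE = 1.5123 for vehicle weight.
H₀: β₁ = -4.3419 vs H₁: β₁ ≠ -4.3419.
t = (-7.2269 − (-4.3419)) / 1.5123 = -1.908.
df = n − k − 1 = 82 − 2 − 1 = 79.
Two-sided p ≈ 0.0601, which is ≥ 0.025, so fail to reject H₀.
The data are consistent with a true slope of -4.3419 mpg per unit of vehicle weight, holding the other predictors fixed.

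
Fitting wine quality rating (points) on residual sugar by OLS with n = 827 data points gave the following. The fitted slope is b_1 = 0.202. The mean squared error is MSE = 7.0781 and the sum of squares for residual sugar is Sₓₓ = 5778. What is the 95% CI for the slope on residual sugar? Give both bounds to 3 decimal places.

SE(b_1) = √(MSE/Sₓₓ) = √(7.0781/5778) = 0.0350001.
df = n − 2 = 825.
t* = t_{0.025, 825} = 1.962844.
Margin = t* × SE = 1.962844 × 0.0350001 = 0.06870.
CI: 0.202 ± 0.06870 → (0.133, 0.271).
With 95% confidence, each one-unit increase in residual sugar is associated with a change of between 0.133 and 0.271 points in wine quality rating.

(0.133, 0.271)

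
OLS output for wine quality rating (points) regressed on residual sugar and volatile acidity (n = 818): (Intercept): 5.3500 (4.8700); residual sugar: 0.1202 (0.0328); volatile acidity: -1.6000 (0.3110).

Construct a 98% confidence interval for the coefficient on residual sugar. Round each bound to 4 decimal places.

Read off: b = 0.1202, SE = 0.0328 for residual sugar.
df = n − k − 1 = 818 − 2 − 1 = 815.
t* = t_{0.01, 815} = 2.330932.
Margin = t* × SE = 2.330932 × 0.0328 = 0.076455.
CI: 0.1202 ± 0.076455 → (0.0437, 0.1967).

(0.0437, 0.1967)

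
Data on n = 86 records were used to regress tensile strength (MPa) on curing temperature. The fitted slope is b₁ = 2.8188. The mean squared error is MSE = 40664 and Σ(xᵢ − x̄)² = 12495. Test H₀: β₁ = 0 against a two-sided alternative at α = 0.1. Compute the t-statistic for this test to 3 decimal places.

t = 1.563

SE(b₁) = √(MSE/Sₓₓ) = √(40664/12495) = 1.804.
t = 2.8188 / 1.804 = 1.563.
df = n − 2 = 84.
Two-sided p ≈ 0.1219, which is ≥ 0.1, so fail to reject H₀.
The data do not give significant evidence of an association between curing temperature and tensile strength.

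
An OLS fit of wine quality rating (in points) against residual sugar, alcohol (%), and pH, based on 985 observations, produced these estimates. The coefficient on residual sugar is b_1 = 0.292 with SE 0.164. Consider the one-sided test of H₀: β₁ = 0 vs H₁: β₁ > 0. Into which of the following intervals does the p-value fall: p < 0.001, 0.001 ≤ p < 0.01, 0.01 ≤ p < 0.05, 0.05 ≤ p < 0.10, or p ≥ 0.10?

0.01 ≤ p < 0.05

t = 0.292 / 0.164 = 1.780.
df = n − k − 1 = 985 − 3 − 1 = 981.
One-sided p = P(T_{981} > t) ≈ 0.0377.
So 0.01 ≤ p < 0.05.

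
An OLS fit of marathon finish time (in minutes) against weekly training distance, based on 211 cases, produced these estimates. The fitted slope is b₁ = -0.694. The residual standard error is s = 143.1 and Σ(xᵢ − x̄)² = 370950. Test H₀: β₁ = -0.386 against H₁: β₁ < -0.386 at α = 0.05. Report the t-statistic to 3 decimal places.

SE(b₁) = s/√Sₓₓ = 143.1/√370950 = 0.234954.
t = (-0.694 − (-0.386)) / 0.234954 = -1.311.
df = n − 2 = 209.
One-sided p ≈ 0.0957, which is ≥ 0.05, so fail to reject H₀.
The data do not give significant evidence that the true slope on weekly training distance is below -0.386 minutes per unit.

t = -1.311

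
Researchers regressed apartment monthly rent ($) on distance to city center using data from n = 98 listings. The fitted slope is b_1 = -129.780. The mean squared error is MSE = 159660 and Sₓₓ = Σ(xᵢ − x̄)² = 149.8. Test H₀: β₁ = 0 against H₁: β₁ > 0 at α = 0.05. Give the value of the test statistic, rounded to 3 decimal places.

SE(b_1) = √(MSE/Sₓₓ) = √(159660/149.8) = 32.6469.
t = -129.780 / 32.6469 = -3.975.
df = n − 2 = 96.
One-sided p ≈ 0.9999, which is ≥ 0.05, so fail to reject H₀.
The data do not give significant evidence that the true slope on distance to city center is positive.

t = -3.975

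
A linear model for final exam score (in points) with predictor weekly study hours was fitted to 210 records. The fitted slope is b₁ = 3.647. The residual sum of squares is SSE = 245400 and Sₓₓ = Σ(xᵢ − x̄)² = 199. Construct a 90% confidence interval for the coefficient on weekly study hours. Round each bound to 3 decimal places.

(-0.376, 7.670)

MSE = SSE/(n − 2) = 245400/208 = 1179.81.
SE(b₁) = √(MSE/Sₓₓ) = √(1179.81/199) = 2.43489.
df = n − 2 = 208.
t* = t_{0.05, 208} = 1.652212.
Margin = t* × SE = 1.652212 × 2.43489 = 4.02295.
CI: 3.647 ± 4.02295 → (-0.376, 7.670).
With 90% confidence, each one-unit increase in weekly study hours is associated with a change of between -0.376 and 7.670 points in final exam score.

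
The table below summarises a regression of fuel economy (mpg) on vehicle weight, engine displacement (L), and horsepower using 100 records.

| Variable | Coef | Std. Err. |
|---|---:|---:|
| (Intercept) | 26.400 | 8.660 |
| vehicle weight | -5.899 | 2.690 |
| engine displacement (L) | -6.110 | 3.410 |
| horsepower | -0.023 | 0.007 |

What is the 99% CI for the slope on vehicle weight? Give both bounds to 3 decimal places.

(-12.968, 1.170)

Read off: b = -5.899, SE = 2.690 for vehicle weight.
df = n − k − 1 = 100 − 3 − 1 = 96.
t* = t_{0.005, 96} = 2.628016.
Margin = t* × SE = 2.628016 × 2.690 = 7.06936.
CI: -5.899 ± 7.06936 → (-12.968, 1.170).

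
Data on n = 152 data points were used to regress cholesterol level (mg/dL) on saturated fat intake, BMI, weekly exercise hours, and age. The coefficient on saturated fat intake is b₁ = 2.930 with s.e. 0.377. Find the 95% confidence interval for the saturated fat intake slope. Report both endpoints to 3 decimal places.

(2.185, 3.675)

df = n − k − 1 = 152 − 4 − 1 = 147.
t* = t_{0.025, 147} = 1.976233.
Margin = t* × SE = 1.976233 × 0.377 = 0.74504.
CI: 2.930 ± 0.74504 → (2.185, 3.675).
With 95% confidence, each one-unit increase in saturated fat intake is associated with a change of between 2.185 and 3.675 mg/dL in cholesterol level, holding the other predictors fixed.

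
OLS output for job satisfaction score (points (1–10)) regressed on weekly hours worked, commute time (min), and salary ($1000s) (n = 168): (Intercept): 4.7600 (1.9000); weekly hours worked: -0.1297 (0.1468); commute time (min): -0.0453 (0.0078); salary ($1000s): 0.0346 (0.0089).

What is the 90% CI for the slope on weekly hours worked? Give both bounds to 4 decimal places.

Read off: b = -0.1297, SE = 0.1468 for weekly hours worked.
df = n − k − 1 = 168 − 3 − 1 = 164.
t* = t_{0.05, 164} = 1.654198.
Margin = t* × SE = 1.654198 × 0.1468 = 0.242836.
CI: -0.1297 ± 0.242836 → (-0.3725, 0.1131).

(-0.3725, 0.1131)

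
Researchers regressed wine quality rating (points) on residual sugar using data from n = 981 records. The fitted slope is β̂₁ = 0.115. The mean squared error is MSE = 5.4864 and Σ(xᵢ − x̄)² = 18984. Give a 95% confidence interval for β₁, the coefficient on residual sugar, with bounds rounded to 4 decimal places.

SE(β̂₁) = √(MSE/Sₓₓ) = √(5.4864/18984) = 0.017.
df = n − 2 = 979.
t* = t_{0.025, 979} = 1.96239.
Margin = t* × SE = 1.96239 × 0.017 = 0.033361.
CI: 0.115 ± 0.033361 → (0.0816, 0.1484).
With 95% confidence, each one-unit increase in residual sugar is associated with a change of between 0.0816 and 0.1484 points in wine quality rating.

(0.0816, 0.1484)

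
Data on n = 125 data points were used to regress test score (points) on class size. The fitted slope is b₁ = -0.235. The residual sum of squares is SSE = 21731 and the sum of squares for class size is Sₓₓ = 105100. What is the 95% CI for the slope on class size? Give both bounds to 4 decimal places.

MSE = SSE/(n − 2) = 21731/123 = 176.675.
SE(b₁) = √(MSE/Sₓₓ) = √(176.675/105100) = 0.0410002.
df = n − 2 = 123.
t* = t_{0.025, 123} = 1.979439.
Margin = t* × SE = 1.979439 × 0.0410002 = 0.081157.
CI: -0.235 ± 0.081157 → (-0.3162, -0.1538).
With 95% confidence, each one-unit increase in class size is associated with a change of between -0.3162 and -0.1538 points in test score.

(-0.3162, -0.1538)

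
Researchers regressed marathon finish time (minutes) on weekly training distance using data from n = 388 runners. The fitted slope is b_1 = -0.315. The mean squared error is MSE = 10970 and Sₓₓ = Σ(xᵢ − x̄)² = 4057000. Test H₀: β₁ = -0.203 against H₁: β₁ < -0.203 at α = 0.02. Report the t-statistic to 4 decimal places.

t = -2.1539

SE(b_1) = √(MSE/Sₓₓ) = √(10970/4057000) = 0.0519997.
t = (-0.315 − (-0.203)) / 0.0519997 = -2.1539.
df = n − 2 = 386.
One-sided p ≈ 0.0159, which is < 0.02, so reject H₀.
There is evidence that the true slope on weekly training distance is below -0.203 minutes per unit.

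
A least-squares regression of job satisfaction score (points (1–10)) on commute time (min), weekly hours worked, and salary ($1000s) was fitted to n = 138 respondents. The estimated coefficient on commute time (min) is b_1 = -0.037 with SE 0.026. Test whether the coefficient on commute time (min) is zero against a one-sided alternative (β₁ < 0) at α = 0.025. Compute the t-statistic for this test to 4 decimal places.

H₀: β₁ = 0 vs H₁: β₁ < 0.
t = (b_1 − β₁⁰)/SE = -0.037 / 0.026 = -1.4231.
df = n − k − 1 = 138 − 3 − 1 = 134.
One-sided p ≈ 0.0785, which is ≥ 0.025, so fail to reject H₀.
The data do not give significant evidence that the true slope on commute time (min) is negative, holding the other predictors fixed.

t = -1.4231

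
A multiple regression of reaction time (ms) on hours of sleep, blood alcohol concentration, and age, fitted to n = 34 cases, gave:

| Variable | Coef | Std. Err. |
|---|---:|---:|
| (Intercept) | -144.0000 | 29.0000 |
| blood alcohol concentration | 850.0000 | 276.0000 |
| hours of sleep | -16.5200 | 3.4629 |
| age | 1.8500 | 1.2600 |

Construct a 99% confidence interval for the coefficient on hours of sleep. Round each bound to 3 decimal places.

(-26.043, -6.997)

Read off: b = -16.5200, SE = 3.4629 for hours of sleep.
df = n − k − 1 = 34 − 3 − 1 = 30.
t* = t_{0.005, 30} = 2.749996.
Margin = t* × SE = 2.749996 × 3.4629 = 9.52296.
CI: -16.5200 ± 9.52296 → (-26.043, -6.997).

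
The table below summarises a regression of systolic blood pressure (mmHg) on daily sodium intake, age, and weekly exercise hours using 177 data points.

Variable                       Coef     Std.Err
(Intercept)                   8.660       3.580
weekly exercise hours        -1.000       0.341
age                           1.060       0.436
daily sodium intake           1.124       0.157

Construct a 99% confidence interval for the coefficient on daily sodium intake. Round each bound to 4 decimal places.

(0.7151, 1.5329)

Read off: b = 1.124, SE = 0.157 for daily sodium intake.
df = n − k − 1 = 177 − 3 − 1 = 173.
t* = t_{0.005, 173} = 2.604546.
Margin = t* × SE = 2.604546 × 0.157 = 0.408914.
CI: 1.124 ± 0.408914 → (0.7151, 1.5329).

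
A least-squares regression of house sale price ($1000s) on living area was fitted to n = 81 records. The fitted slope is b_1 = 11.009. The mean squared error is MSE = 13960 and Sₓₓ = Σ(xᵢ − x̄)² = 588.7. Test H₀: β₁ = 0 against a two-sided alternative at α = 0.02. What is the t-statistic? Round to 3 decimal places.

SE(b_1) = √(MSE/Sₓₓ) = √(13960/588.7) = 4.86963.
t = 11.009 / 4.86963 = 2.261.
df = n − 2 = 79.
Two-sided p ≈ 0.0265, which is ≥ 0.02, so fail to reject H₀.
The data do not give significant evidence of an association between living area and house sale price.

t = 2.261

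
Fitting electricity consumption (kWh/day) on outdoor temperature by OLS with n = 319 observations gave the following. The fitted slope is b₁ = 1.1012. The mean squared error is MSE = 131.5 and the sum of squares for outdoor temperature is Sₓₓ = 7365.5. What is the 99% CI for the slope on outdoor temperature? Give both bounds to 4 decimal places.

SE(b₁) = √(MSE/Sₓₓ) = √(131.5/7365.5) = 0.133617.
df = n − 2 = 317.
t* = t_{0.005, 317} = 2.591427.
Margin = t* × SE = 2.591427 × 0.133617 = 0.346259.
CI: 1.1012 ± 0.346259 → (0.7549, 1.4475).
With 99% confidence, each one-unit increase in outdoor temperature is associated with a change of between 0.7549 and 1.4475 kWh/day in electricity consumption.

(0.7549, 1.4475)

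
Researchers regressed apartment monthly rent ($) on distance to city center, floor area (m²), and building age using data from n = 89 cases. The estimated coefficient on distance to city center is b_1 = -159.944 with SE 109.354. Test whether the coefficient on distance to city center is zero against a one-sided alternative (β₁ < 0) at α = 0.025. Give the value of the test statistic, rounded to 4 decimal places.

t = -1.4626

H₀: β₁ = 0 vs H₁: β₁ < 0.
t = (b_1 − β₁⁰)/SE = -159.944 / 109.354 = -1.4626.
df = n − k − 1 = 89 − 3 − 1 = 85.
One-sided p ≈ 0.0736, which is ≥ 0.025, so fail to reject H₀.
The data do not give significant evidence that the true slope on distance to city center is negative, holding the other predictors fixed.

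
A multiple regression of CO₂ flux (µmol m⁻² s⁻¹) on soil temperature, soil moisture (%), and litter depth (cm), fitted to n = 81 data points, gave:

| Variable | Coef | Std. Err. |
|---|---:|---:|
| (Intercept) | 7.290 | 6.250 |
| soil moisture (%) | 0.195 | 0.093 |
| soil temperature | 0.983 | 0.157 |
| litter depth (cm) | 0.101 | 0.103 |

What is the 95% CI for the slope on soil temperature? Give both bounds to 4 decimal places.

(0.6704, 1.2956)

Read off: b = 0.983, SE = 0.157 for soil temperature.
df = n − k − 1 = 81 − 3 − 1 = 77.
t* = t_{0.025, 77} = 1.991254.
Margin = t* × SE = 1.991254 × 0.157 = 0.312627.
CI: 0.983 ± 0.312627 → (0.6704, 1.2956).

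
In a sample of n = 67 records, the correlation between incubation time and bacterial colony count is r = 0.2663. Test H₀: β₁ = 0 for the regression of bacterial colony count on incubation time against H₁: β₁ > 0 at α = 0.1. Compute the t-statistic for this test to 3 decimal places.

t = r·√(n − 2)/√(1 − r²) = 0.2663·√65/√0.929084 = 2.227.
df = n − 2 = 65.
One-sided p ≈ 0.0147, which is < 0.1, so reject H₀.
There is evidence of a linear association between incubation time and bacterial colony count.

t = 2.227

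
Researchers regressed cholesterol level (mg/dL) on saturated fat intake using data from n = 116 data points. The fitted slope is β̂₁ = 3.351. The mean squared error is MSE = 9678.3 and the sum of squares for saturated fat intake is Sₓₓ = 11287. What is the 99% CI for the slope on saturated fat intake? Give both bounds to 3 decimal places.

SE(β̂₁) = √(MSE/Sₓₓ) = √(9678.3/11287) = 0.925998.
df = n − 2 = 114.
t* = t_{0.005, 114} = 2.619645.
Margin = t* × SE = 2.619645 × 0.925998 = 2.42579.
CI: 3.351 ± 2.42579 → (0.925, 5.777).
With 99% confidence, each one-unit increase in saturated fat intake is associated with a change of between 0.925 and 5.777 mg/dL in cholesterol level.

(0.925, 5.777)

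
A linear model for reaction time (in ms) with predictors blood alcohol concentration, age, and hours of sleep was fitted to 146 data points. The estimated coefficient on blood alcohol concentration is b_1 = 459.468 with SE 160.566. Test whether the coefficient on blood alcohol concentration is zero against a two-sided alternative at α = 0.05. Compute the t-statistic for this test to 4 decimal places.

H₀: β₁ = 0 vs H₁: β₁ ≠ 0.
t = (b_1 − β₁⁰)/SE = 459.468 / 160.566 = 2.8616.
df = n − k − 1 = 146 − 3 − 1 = 142.
Two-sided p ≈ 0.0049, which is < 0.05, so reject H₀.
There is evidence that blood alcohol concentration is associated with reaction time, holding the other predictors fixed.

t = 2.8616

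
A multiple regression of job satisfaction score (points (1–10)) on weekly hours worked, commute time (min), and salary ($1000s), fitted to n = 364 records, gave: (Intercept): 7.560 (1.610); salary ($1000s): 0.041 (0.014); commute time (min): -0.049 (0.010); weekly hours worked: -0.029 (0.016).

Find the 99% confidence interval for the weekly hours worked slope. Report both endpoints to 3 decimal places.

Read off: b = -0.029, SE = 0.016 for weekly hours worked.
df = n − k − 1 = 364 − 3 − 1 = 360.
t* = t_{0.005, 360} = 2.589555.
Margin = t* × SE = 2.589555 × 0.016 = 0.04143.
CI: -0.029 ± 0.04143 → (-0.070, 0.012).

(-0.070, 0.012)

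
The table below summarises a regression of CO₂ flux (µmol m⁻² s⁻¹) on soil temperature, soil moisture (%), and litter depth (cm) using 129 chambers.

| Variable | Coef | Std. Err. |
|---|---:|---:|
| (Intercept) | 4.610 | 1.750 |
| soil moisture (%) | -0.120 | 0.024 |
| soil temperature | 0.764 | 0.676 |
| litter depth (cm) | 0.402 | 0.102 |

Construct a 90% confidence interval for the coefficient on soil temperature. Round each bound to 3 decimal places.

Read off: b = 0.764, SE = 0.676 for soil temperature.
df = n − k − 1 = 129 − 3 − 1 = 125.
t* = t_{0.05, 125} = 1.657135.
Margin = t* × SE = 1.657135 × 0.676 = 1.12022.
CI: 0.764 ± 1.12022 → (-0.356, 1.884).

(-0.356, 1.884)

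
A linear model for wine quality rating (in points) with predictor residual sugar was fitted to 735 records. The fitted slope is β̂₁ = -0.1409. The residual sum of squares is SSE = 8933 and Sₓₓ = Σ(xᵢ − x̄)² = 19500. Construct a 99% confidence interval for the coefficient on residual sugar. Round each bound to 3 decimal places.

(-0.205, -0.076)

MSE = SSE/(n − 2) = 8933/733 = 12.1869.
SE(β̂₁) = √(MSE/Sₓₓ) = √(12.1869/19500) = 0.0249994.
df = n − 2 = 733.
t* = t_{0.005, 733} = 2.582553.
Margin = t* × SE = 2.582553 × 0.0249994 = 0.06456.
CI: -0.1409 ± 0.06456 → (-0.205, -0.076).
With 99% confidence, each one-unit increase in residual sugar is associated with a change of between -0.205 and -0.076 points in wine quality rating.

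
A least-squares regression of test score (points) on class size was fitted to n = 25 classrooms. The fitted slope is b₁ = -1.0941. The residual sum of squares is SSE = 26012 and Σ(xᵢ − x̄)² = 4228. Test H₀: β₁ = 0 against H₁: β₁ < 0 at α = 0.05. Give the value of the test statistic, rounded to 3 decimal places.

MSE = SSE/(n − 2) = 26012/23 = 1130.96.
SE(b₁) = √(MSE/Sₓₓ) = √(1130.96/4228) = 0.517196.
t = -1.0941 / 0.517196 = -2.115.
df = n − 2 = 23.
One-sided p ≈ 0.0227, which is < 0.05, so reject H₀.
There is evidence that the true slope on class size is negative.

t = -2.115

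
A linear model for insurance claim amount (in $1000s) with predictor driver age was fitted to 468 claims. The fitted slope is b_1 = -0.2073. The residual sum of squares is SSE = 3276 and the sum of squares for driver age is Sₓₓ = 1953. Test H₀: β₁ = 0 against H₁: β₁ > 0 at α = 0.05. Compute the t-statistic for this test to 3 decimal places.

MSE = SSE/(n − 2) = 3276/466 = 7.03004.
SE(b_1) = √(MSE/Sₓₓ) = √(7.03004/1953) = 0.0599968.
t = -0.2073 / 0.0599968 = -3.455.
df = n − 2 = 466.
One-sided p ≈ 0.9997, which is ≥ 0.05, so fail to reject H₀.
The data do not give significant evidence that the true slope on driver age is positive.

t = -3.455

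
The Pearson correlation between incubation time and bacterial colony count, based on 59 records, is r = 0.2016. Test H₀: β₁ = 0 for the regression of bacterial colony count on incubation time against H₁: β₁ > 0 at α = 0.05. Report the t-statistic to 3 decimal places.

t = 1.554

t = r·√(n − 2)/√(1 − r²) = 0.2016·√57/√0.959357 = 1.554.
df = n − 2 = 57.
One-sided p ≈ 0.0629, which is ≥ 0.05, so fail to reject H₀.
The data do not give significant evidence of a linear association between incubation time and bacterial colony count.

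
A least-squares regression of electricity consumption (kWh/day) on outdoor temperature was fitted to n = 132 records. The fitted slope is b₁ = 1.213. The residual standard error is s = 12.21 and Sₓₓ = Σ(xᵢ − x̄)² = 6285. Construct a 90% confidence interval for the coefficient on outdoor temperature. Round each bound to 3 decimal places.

(0.958, 1.468)

SE(b₁) = s/√Sₓₓ = 12.21/√6285 = 0.154015.
df = n − 2 = 130.
t* = t_{0.05, 130} = 1.656659.
Margin = t* × SE = 1.656659 × 0.154015 = 0.25515.
CI: 1.213 ± 0.25515 → (0.958, 1.468).
With 90% confidence, each one-unit increase in outdoor temperature is associated with a change of between 0.958 and 1.468 kWh/day in electricity consumption.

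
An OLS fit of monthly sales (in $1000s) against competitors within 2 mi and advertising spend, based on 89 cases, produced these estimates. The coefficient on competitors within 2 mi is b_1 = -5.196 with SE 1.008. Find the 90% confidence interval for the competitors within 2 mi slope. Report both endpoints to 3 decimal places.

(-6.872, -3.520)

df = n − k − 1 = 89 − 2 − 1 = 86.
t* = t_{0.05, 86} = 1.662765.
Margin = t* × SE = 1.662765 × 1.008 = 1.67607.
CI: -5.196 ± 1.67607 → (-6.872, -3.520).
With 90% confidence, each one-unit increase in competitors within 2 mi is associated with a change of between -6.872 and -3.520 $1000s in monthly sales, holding the other predictors fixed.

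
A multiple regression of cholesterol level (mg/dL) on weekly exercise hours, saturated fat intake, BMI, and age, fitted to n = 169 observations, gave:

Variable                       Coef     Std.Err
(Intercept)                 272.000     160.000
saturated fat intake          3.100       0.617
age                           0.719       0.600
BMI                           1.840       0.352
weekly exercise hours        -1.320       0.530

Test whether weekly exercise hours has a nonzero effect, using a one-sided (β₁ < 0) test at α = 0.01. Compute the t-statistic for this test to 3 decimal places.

t = -2.491

Read off: b = -1.320, SE = 0.530 for weekly exercise hours.
H₀: β₁ = 0 vs H₁: β₁ < 0.
t = -1.320 / 0.530 = -2.491.
df = n − k − 1 = 169 − 4 − 1 = 164.
One-sided p ≈ 0.0069, which is < 0.01, so reject H₀.
There is evidence that the true slope on weekly exercise hours is negative, holding the other predictors fixed.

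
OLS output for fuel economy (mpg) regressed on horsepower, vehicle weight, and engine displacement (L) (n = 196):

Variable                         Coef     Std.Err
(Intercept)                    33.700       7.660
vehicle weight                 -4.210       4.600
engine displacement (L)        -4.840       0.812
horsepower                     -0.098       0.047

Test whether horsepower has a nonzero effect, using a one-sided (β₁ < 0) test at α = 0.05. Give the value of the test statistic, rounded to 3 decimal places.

t = -2.085

Read off: b = -0.098, SE = 0.047 for horsepower.
H₀: β₁ = 0 vs H₁: β₁ < 0.
t = -0.098 / 0.047 = -2.085.
df = n − k − 1 = 196 − 3 − 1 = 192.
One-sided p ≈ 0.0192, which is < 0.05, so reject H₀.
There is evidence that the true slope on horsepower is negative, holding the other predictors fixed.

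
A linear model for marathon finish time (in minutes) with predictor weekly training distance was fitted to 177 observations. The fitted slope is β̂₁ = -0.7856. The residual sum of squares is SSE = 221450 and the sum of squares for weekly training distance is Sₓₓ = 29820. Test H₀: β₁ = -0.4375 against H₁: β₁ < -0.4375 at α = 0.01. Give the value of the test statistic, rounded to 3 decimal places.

MSE = SSE/(n − 2) = 221450/175 = 1265.43.
SE(β̂₁) = √(MSE/Sₓₓ) = √(1265.43/29820) = 0.205999.
t = (-0.7856 − (-0.4375)) / 0.205999 = -1.690.
df = n − 2 = 175.
One-sided p ≈ 0.0464, which is ≥ 0.01, so fail to reject H₀.
The data do not give significant evidence that the true slope on weekly training distance is below -0.4375 minutes per unit.

t = -1.690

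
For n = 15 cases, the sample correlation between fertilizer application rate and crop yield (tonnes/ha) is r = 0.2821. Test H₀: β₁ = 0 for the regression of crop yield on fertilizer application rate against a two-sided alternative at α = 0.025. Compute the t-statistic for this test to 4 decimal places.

t = 1.0602

t = r·√(n − 2)/√(1 − r²) = 0.2821·√13/√0.92042 = 1.0602.
df = n − 2 = 13.
Two-sided p ≈ 0.3084, which is ≥ 0.025, so fail to reject H₀.
The data do not give significant evidence of a linear association between fertilizer application rate and crop yield.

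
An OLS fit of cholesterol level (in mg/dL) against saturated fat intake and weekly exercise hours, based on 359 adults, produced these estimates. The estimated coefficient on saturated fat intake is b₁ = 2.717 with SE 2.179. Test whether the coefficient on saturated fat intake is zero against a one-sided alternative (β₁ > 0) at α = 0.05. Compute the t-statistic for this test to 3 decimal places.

t = 1.247

H₀: β₁ = 0 vs H₁: β₁ > 0.
t = (b₁ − β₁⁰)/SE = 2.717 / 2.179 = 1.247.
df = n − k − 1 = 359 − 2 − 1 = 356.
One-sided p ≈ 0.1066, which is ≥ 0.05, so fail to reject H₀.
The data do not give significant evidence that the true slope on saturated fat intake is positive, holding the other predictors fixed.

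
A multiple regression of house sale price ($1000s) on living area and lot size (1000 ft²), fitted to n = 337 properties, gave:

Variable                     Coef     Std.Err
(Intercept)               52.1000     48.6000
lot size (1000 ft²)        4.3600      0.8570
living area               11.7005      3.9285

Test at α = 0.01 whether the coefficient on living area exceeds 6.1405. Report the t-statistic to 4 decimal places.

Read off: b = 11.7005, SE = 3.9285 for living area.
H₀: β₁ = 6.1405 vs H₁: β₁ > 6.1405.
t = (11.7005 − 6.1405) / 3.9285 = 1.4153.
df = n − k − 1 = 337 − 2 − 1 = 334.
One-sided p ≈ 0.0790, which is ≥ 0.01, so fail to reject H₀.
The data do not give significant evidence that the true slope on living area exceeds 6.1405 $1000s per unit, holding the other predictors fixed.

t = 1.4153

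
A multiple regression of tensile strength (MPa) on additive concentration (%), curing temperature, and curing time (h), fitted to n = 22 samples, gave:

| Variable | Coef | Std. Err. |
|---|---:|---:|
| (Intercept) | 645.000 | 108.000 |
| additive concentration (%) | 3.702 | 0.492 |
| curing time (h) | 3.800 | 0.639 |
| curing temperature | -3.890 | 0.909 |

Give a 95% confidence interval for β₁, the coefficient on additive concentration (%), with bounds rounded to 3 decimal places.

(2.668, 4.736)

Read off: b = 3.702, SE = 0.492 for additive concentration (%).
df = n − k − 1 = 22 − 3 − 1 = 18.
t* = t_{0.025, 18} = 2.100922.
Margin = t* × SE = 2.100922 × 0.492 = 1.03365.
CI: 3.702 ± 1.03365 → (2.668, 4.736).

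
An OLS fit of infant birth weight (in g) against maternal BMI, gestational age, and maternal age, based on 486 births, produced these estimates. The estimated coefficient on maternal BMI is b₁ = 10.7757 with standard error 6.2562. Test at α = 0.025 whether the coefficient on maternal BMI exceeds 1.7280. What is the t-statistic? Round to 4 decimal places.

t = 1.4462

H₀: β₁ = 1.7280 vs H₁: β₁ > 1.7280.
t = (b₁ − β₁⁰)/SE = (10.7757 − 1.7280) / 6.2562 = 1.4462.
df = n − k − 1 = 486 − 3 − 1 = 482.
One-sided p ≈ 0.0744, which is ≥ 0.025, so fail to reject H₀.
The data do not give significant evidence that the true slope on maternal BMI exceeds 1.7280 g per unit, holding the other predictors fixed.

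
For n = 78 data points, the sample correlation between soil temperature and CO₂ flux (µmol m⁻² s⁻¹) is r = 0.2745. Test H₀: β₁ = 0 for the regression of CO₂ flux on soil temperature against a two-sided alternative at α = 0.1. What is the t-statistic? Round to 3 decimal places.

t = r·√(n − 2)/√(1 − r²) = 0.2745·√76/√0.92465 = 2.489.
df = n − 2 = 76.
Two-sided p ≈ 0.0150, which is < 0.1, so reject H₀.
There is evidence of a linear association between soil temperature and CO₂ flux.

t = 2.489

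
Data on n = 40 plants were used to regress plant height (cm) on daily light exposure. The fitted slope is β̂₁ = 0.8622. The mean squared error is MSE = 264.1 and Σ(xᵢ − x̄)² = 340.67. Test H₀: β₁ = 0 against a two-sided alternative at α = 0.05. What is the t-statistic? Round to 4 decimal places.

t = 0.9792

SE(β̂₁) = √(MSE/Sₓₓ) = √(264.1/340.67) = 0.880475.
t = 0.8622 / 0.880475 = 0.9792.
df = n − 2 = 38.
Two-sided p ≈ 0.3337, which is ≥ 0.05, so fail to reject H₀.
The data do not give significant evidence of an association between daily light exposure and plant height.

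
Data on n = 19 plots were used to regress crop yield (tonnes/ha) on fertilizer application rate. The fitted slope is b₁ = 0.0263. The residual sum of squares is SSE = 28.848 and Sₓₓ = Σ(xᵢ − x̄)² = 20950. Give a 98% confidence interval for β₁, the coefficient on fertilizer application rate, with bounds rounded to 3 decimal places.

MSE = SSE/(n − 2) = 28.848/17 = 1.69694.
SE(b₁) = √(MSE/Sₓₓ) = √(1.69694/20950) = 0.00899998.
df = n − 2 = 17.
t* = t_{0.01, 17} = 2.566934.
Margin = t* × SE = 2.566934 × 0.00899998 = 0.02310.
CI: 0.0263 ± 0.02310 → (0.003, 0.049).
With 98% confidence, each one-unit increase in fertilizer application rate is associated with a change of between 0.003 and 0.049 tonnes/ha in crop yield.

(0.003, 0.049)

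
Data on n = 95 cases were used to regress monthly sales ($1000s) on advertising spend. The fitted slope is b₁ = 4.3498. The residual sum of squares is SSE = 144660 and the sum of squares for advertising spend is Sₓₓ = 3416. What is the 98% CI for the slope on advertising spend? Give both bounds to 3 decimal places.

MSE = SSE/(n − 2) = 144660/93 = 1555.48.
SE(b₁) = √(MSE/Sₓₓ) = √(1555.48/3416) = 0.674798.
df = n − 2 = 93.
t* = t_{0.01, 93} = 2.367115.
Margin = t* × SE = 2.367115 × 0.674798 = 1.59732.
CI: 4.3498 ± 1.59732 → (2.752, 5.947).
With 98% confidence, each one-unit increase in advertising spend is associated with a change of between 2.752 and 5.947 $1000s in monthly sales.

(2.752, 5.947)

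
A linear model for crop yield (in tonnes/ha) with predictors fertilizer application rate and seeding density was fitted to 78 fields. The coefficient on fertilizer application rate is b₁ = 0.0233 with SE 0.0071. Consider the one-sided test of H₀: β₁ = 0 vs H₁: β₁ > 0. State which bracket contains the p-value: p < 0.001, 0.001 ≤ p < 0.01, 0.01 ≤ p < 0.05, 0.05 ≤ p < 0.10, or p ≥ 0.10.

p < 0.001

t = 0.0233 / 0.0071 = 3.282.
df = n − k − 1 = 78 − 2 − 1 = 75.
One-sided p = P(T_{75} > t) ≈ 0.0008.
So p < 0.001.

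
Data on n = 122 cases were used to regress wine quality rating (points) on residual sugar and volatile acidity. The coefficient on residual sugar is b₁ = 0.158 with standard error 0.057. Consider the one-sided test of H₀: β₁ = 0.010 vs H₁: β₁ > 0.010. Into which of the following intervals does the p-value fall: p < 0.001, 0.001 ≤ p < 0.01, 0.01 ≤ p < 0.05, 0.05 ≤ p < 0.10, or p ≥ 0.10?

t = (0.158 − 0.010) / 0.057 = 2.596.
df = n − k − 1 = 122 − 2 − 1 = 119.
One-sided p = P(T_{119} > t) ≈ 0.0053.
So 0.001 ≤ p < 0.01.

0.001 ≤ p < 0.01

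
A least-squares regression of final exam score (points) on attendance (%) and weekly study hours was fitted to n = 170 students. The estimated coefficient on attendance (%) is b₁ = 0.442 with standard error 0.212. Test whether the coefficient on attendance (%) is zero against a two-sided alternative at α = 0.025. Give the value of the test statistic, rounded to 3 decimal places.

t = 2.085

H₀: β₁ = 0 vs H₁: β₁ ≠ 0.
t = (b₁ − β₁⁰)/SE = 0.442 / 0.212 = 2.085.
df = n − k − 1 = 170 − 2 − 1 = 167.
Two-sided p ≈ 0.0386, which is ≥ 0.025, so fail to reject H₀.
The data do not give significant evidence of an association between attendance (%) and final exam score, after adjusting for the other predictors.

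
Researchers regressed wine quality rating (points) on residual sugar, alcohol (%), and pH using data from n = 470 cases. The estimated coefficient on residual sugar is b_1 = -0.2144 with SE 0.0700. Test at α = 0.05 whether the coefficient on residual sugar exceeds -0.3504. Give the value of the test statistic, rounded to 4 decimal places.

t = 1.9429

H₀: β₁ = -0.3504 vs H₁: β₁ > -0.3504.
t = (b_1 − β₁⁰)/SE = (-0.2144 − (-0.3504)) / 0.0700 = 1.9429.
df = n − k − 1 = 470 − 3 − 1 = 466.
One-sided p ≈ 0.0263, which is < 0.05, so reject H₀.
There is evidence that the true slope on residual sugar exceeds -0.3504 points per unit, holding the other predictors fixed.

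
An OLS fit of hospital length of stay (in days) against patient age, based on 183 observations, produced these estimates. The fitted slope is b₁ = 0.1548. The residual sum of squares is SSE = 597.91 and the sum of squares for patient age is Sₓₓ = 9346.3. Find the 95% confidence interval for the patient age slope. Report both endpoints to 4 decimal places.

(0.1177, 0.1919)

MSE = SSE/(n − 2) = 597.91/181 = 3.30337.
SE(b₁) = √(MSE/Sₓₓ) = √(3.30337/9346.3) = 0.0188.
df = n − 2 = 181.
t* = t_{0.025, 181} = 1.973157.
Margin = t* × SE = 1.973157 × 0.0188 = 0.037095.
CI: 0.1548 ± 0.037095 → (0.1177, 0.1919).
With 95% confidence, each one-unit increase in patient age is associated with a change of between 0.1177 and 0.1919 days in hospital length of stay.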